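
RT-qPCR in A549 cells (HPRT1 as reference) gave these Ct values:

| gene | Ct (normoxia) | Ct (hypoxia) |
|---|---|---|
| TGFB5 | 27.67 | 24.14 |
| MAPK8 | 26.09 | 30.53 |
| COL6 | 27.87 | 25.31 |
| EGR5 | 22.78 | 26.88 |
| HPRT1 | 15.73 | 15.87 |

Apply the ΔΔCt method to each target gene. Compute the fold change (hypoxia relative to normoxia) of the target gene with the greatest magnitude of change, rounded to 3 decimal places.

0.051

TGFB5: ΔΔCt = (24.14−15.87) − (27.67−15.73) = 8.27 − 11.94 = -3.67; fold change = 2^3.67 = 12.729
MAPK8: ΔΔCt = (30.53−15.87) − (26.09−15.73) = 14.66 − 10.36 = 4.30; fold change = 2^-4.30 = 0.051
COL6: ΔΔCt = (25.31−15.87) − (27.87−15.73) = 9.44 − 12.14 = -2.70; fold change = 2^2.70 = 6.498
EGR5: ΔΔCt = (26.88−15.87) − (22.78−15.73) = 11.01 − 7.05 = 3.96; fold change = 2^-3.96 = 0.064
MAPK8 has the largest |ΔΔCt| = 4.30.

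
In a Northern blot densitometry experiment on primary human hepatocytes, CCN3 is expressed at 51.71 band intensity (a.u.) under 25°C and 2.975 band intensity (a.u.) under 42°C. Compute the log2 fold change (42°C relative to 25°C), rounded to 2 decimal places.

-4.12

Fold change = 2.975 / 51.71 = 0.0575
log2(0.0575) = -4.119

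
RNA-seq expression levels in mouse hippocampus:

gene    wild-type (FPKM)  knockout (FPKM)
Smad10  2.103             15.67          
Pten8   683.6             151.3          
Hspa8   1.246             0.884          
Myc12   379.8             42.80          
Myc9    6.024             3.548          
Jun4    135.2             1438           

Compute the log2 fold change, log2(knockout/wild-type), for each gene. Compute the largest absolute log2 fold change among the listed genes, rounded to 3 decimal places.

3.411

log2(15.67/2.103) = 2.897  (Smad10)
log2(151.3/683.6) = -2.176  (Pten8)
log2(0.884/1.246) = -0.495  (Hspa8)
log2(42.80/379.8) = -3.150  (Myc12)
log2(3.548/6.024) = -0.764  (Myc9)
log2(1438/135.2) = 3.411  (Jun4)
The largest magnitude belongs to Jun4.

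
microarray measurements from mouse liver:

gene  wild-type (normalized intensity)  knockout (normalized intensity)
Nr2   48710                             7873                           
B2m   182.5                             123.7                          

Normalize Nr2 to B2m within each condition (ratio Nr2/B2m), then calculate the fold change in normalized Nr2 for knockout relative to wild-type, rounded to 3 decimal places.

Nr2/B2m (wild-type) = 48710 / 182.5 = 266.9
Nr2/B2m (knockout) = 7873 / 123.7 = 63.646
Fold change = 63.646 / 266.9 = 0.2385

0.238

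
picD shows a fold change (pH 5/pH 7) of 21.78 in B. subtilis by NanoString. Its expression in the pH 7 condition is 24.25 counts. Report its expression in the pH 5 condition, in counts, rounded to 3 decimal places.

pH 5 expression = 24.25 × 21.78 = 528.165

528.165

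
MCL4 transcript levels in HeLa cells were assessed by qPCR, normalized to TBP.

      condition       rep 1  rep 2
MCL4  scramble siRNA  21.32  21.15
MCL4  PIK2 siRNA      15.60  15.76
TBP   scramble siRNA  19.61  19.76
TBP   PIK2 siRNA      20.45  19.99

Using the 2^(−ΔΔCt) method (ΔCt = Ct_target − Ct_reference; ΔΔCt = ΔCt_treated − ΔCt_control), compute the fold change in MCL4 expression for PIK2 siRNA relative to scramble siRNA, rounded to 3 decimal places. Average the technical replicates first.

Mean Ct: MCL4 scramble siRNA 21.235; MCL4 PIK2 siRNA 15.680; TBP scramble siRNA 19.685; TBP PIK2 siRNA 20.220
ΔCt(scramble siRNA) = 21.235 − 19.685 = 1.550
ΔCt(PIK2 siRNA) = 15.680 − 20.220 = -4.540
ΔΔCt = -4.540 − 1.550 = -6.090
Fold change = 2^(−(-6.090)) = 2^6.090 = 68.1197

68.120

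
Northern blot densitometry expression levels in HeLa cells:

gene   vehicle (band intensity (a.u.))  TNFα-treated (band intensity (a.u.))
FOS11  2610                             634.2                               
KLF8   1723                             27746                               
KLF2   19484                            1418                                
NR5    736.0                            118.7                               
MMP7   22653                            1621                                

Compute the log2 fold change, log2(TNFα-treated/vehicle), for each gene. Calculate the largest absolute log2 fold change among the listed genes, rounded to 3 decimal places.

4.009

log2(634.2/2610) = -2.041  (FOS11)
log2(27746/1723) = 4.009  (KLF8)
log2(1418/19484) = -3.780  (KLF2)
log2(118.7/736.0) = -2.632  (NR5)
log2(1621/22653) = -3.805  (MMP7)
The largest magnitude belongs to KLF8.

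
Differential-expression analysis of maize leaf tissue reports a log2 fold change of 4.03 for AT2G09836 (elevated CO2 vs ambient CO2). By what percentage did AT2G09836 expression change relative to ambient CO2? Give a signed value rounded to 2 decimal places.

Fold change = 2^(4.03) = 16.3362
Percent change = (FC − 1) × 100% = (16.3362 − 1) × 100 = 1533.62%

1533.62%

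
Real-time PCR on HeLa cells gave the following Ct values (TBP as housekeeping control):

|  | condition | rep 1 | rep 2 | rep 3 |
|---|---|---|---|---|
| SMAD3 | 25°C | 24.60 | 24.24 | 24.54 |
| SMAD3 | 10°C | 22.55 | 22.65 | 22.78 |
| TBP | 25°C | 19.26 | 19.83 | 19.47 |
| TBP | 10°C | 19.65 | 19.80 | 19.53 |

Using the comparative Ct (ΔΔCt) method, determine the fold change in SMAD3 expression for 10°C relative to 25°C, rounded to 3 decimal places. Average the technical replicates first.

Mean Ct: SMAD3 25°C 24.460; SMAD3 10°C 22.660; TBP 25°C 19.520; TBP 10°C 19.660
ΔCt(25°C) = 24.460 − 19.520 = 4.940
ΔCt(10°C) = 22.660 − 19.660 = 3.000
ΔΔCt = 3.000 − 4.940 = -1.940
Fold change = 2^(−(-1.940)) = 2^1.940 = 3.8371

3.837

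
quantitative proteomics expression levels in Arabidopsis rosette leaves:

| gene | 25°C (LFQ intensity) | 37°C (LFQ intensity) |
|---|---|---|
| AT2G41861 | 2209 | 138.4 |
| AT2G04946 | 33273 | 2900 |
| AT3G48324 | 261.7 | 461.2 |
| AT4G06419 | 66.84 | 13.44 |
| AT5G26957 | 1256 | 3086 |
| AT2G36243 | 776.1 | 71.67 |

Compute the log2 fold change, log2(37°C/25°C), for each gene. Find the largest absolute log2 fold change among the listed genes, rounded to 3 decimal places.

3.996

log2(138.4/2209) = -3.996  (AT2G41861)
log2(2900/33273) = -3.520  (AT2G04946)
log2(461.2/261.7) = 0.817  (AT3G48324)
log2(13.44/66.84) = -2.314  (AT4G06419)
log2(3086/1256) = 1.297  (AT5G26957)
log2(71.67/776.1) = -3.437  (AT2G36243)
The largest magnitude belongs to AT2G41861.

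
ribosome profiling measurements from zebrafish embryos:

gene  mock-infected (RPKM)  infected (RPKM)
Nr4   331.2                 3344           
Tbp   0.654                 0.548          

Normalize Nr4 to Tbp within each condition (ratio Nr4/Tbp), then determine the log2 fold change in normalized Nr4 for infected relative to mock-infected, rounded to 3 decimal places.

3.591

Nr4/Tbp (mock-infected) = 331.2 / 0.654 = 506.42
Nr4/Tbp (infected) = 3344 / 0.548 = 6102.2
Fold change = 6102.2 / 506.42 = 12.0496
log2(12.0496) = 3.5909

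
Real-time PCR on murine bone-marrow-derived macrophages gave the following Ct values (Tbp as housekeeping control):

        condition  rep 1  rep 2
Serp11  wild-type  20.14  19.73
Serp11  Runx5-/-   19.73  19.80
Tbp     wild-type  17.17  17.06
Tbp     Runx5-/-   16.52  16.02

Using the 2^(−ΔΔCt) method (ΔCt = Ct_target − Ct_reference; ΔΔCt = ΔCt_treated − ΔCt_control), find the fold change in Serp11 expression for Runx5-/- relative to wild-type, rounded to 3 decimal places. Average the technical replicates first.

Mean Ct: Serp11 wild-type 19.935; Serp11 Runx5-/- 19.765; Tbp wild-type 17.115; Tbp Runx5-/- 16.270
ΔCt(wild-type) = 19.935 − 17.115 = 2.820
ΔCt(Runx5-/-) = 19.765 − 16.270 = 3.495
ΔΔCt = 3.495 − 2.820 = 0.675
Fold change = 2^(−0.675) = 0.6263

0.626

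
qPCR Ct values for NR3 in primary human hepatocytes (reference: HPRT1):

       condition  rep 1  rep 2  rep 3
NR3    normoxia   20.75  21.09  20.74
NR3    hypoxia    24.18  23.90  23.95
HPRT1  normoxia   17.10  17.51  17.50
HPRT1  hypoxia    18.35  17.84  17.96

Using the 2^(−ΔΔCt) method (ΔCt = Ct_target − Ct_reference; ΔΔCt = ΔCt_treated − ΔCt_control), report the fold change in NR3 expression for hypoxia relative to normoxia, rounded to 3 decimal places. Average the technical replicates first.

0.180

Mean Ct: NR3 normoxia 20.860; NR3 hypoxia 24.010; HPRT1 normoxia 17.370; HPRT1 hypoxia 18.050
ΔCt(normoxia) = 20.860 − 17.370 = 3.490
ΔCt(hypoxia) = 24.010 − 18.050 = 5.960
ΔΔCt = 5.960 − 3.490 = 2.470
Fold change = 2^(−2.470) = 0.1805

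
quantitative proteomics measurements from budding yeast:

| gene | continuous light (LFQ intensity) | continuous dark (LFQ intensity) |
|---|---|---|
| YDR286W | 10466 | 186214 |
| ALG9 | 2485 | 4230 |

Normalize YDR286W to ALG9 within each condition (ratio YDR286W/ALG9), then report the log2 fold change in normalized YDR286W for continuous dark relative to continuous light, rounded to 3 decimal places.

YDR286W/ALG9 (continuous light) = 10466 / 2485 = 4.2117
YDR286W/ALG9 (continuous dark) = 186214 / 4230 = 44.022
Fold change = 44.022 / 4.2117 = 10.4524
log2(10.4524) = 3.3858

3.386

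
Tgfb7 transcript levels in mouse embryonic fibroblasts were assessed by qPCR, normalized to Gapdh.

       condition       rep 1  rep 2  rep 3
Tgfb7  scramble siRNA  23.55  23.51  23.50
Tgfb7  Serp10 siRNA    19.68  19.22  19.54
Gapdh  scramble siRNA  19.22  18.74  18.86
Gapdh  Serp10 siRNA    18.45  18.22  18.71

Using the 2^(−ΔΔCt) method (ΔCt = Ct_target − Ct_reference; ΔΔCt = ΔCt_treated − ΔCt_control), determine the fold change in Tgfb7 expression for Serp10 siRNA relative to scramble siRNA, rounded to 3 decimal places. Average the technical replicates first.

Mean Ct: Tgfb7 scramble siRNA 23.520; Tgfb7 Serp10 siRNA 19.480; Gapdh scramble siRNA 18.940; Gapdh Serp10 siRNA 18.460
ΔCt(scramble siRNA) = 23.520 − 18.940 = 4.580
ΔCt(Serp10 siRNA) = 19.480 − 18.460 = 1.020
ΔΔCt = 1.020 − 4.580 = -3.560
Fold change = 2^(−(-3.560)) = 2^3.560 = 11.7942

11.794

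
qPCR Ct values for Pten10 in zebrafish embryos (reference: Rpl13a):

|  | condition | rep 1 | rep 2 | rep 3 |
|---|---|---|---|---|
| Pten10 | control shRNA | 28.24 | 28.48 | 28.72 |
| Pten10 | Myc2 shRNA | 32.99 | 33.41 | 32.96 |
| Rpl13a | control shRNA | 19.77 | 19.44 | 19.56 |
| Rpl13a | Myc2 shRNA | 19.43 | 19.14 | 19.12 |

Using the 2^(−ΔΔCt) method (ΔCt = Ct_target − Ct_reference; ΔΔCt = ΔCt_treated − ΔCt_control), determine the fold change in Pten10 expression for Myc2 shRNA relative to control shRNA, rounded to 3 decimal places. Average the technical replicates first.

0.031

Mean Ct: Pten10 control shRNA 28.480; Pten10 Myc2 shRNA 33.120; Rpl13a control shRNA 19.590; Rpl13a Myc2 shRNA 19.230
ΔCt(control shRNA) = 28.480 − 19.590 = 8.890
ΔCt(Myc2 shRNA) = 33.120 − 19.230 = 13.890
ΔΔCt = 13.890 − 8.890 = 5.000
Fold change = 2^(−5.000) = 0.0313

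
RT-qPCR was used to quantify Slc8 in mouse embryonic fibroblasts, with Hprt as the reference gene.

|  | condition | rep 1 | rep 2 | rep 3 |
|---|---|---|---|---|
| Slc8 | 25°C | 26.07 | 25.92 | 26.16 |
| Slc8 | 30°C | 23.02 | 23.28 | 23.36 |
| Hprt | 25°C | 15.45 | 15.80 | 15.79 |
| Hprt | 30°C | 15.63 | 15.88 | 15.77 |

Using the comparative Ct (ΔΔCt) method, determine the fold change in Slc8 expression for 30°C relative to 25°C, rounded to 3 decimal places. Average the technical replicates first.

Mean Ct: Slc8 25°C 26.050; Slc8 30°C 23.220; Hprt 25°C 15.680; Hprt 30°C 15.760
ΔCt(25°C) = 26.050 − 15.680 = 10.370
ΔCt(30°C) = 23.220 − 15.760 = 7.460
ΔΔCt = 7.460 − 10.370 = -2.910
Fold change = 2^(−(-2.910)) = 2^2.910 = 7.5162

7.516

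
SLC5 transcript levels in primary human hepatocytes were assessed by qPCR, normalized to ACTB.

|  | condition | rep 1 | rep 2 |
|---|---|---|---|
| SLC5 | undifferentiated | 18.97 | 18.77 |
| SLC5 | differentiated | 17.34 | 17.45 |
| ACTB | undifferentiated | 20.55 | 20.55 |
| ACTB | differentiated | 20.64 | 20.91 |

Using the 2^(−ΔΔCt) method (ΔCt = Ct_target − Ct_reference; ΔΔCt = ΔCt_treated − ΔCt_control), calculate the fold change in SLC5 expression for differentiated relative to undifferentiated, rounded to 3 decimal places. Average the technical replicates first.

3.249

Mean Ct: SLC5 undifferentiated 18.870; SLC5 differentiated 17.395; ACTB undifferentiated 20.550; ACTB differentiated 20.775
ΔCt(undifferentiated) = 18.870 − 20.550 = -1.680
ΔCt(differentiated) = 17.395 − 20.775 = -3.380
ΔΔCt = -3.380 − (-1.680) = -1.700
Fold change = 2^(−(-1.700)) = 2^1.700 = 3.2490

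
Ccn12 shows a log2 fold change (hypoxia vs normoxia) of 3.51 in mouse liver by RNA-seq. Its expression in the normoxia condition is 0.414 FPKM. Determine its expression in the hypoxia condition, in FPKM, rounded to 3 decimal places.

Fold change = 2^(3.51) = 11.3924
hypoxia expression = 0.414 × 11.3924 = 4.716

4.716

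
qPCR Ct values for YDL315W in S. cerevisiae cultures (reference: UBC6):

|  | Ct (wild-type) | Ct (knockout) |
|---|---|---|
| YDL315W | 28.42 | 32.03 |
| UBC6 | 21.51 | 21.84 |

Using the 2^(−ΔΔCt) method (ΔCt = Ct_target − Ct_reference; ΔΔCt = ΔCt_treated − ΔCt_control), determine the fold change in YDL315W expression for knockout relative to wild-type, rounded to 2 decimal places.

0.10

ΔCt(wild-type) = 28.420 − 21.510 = 6.910
ΔCt(knockout) = 32.030 − 21.840 = 10.190
ΔΔCt = 10.190 − 6.910 = 3.280
Fold change = 2^(−3.280) = 0.103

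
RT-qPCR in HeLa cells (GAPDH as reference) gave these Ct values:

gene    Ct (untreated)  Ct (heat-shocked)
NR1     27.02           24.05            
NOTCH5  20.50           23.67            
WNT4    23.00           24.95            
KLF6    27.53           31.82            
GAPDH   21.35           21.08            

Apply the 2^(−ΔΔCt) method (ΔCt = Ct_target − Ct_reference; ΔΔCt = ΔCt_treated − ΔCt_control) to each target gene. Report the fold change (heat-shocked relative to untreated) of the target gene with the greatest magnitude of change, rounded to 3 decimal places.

0.042

NR1: ΔΔCt = (24.05−21.08) − (27.02−21.35) = 2.97 − 5.67 = -2.70; fold change = 2^2.70 = 6.498
NOTCH5: ΔΔCt = (23.67−21.08) − (20.50−21.35) = 2.59 − (-0.85) = 3.44; fold change = 2^-3.44 = 0.092
WNT4: ΔΔCt = (24.95−21.08) − (23.00−21.35) = 3.87 − 1.65 = 2.22; fold change = 2^-2.22 = 0.215
KLF6: ΔΔCt = (31.82−21.08) − (27.53−21.35) = 10.74 − 6.18 = 4.56; fold change = 2^-4.56 = 0.042
KLF6 has the largest |ΔΔCt| = 4.56.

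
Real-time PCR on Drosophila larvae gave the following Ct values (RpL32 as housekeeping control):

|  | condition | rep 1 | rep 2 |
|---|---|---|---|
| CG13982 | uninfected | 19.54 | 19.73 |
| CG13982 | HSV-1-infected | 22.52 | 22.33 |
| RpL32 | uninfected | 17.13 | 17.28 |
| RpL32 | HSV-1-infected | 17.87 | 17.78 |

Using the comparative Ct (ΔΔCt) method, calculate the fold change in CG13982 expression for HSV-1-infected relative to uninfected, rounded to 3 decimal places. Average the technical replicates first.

Mean Ct: CG13982 uninfected 19.635; CG13982 HSV-1-infected 22.425; RpL32 uninfected 17.205; RpL32 HSV-1-infected 17.825
ΔCt(uninfected) = 19.635 − 17.205 = 2.430
ΔCt(HSV-1-infected) = 22.425 − 17.825 = 4.600
ΔΔCt = 4.600 − 2.430 = 2.170
Fold change = 2^(−2.170) = 0.2222

0.222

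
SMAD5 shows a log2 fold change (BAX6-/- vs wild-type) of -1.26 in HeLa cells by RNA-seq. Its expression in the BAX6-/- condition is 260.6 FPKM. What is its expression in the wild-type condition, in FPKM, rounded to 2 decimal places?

624.13

Fold change = 2^(-1.26) = 0.4175
wild-type expression = 260.6 / 0.4175 = 624.13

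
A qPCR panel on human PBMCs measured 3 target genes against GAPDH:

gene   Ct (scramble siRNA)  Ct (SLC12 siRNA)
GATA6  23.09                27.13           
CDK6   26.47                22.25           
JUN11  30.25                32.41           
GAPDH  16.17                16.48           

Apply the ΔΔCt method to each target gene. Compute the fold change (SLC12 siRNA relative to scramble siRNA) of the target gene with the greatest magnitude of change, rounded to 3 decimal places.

23.103

GATA6: ΔΔCt = (27.13−16.48) − (23.09−16.17) = 10.65 − 6.92 = 3.73; fold change = 2^-3.73 = 0.075
CDK6: ΔΔCt = (22.25−16.48) − (26.47−16.17) = 5.77 − 10.30 = -4.53; fold change = 2^4.53 = 23.103
JUN11: ΔΔCt = (32.41−16.48) − (30.25−16.17) = 15.93 − 14.08 = 1.85; fold change = 2^-1.85 = 0.277
CDK6 has the largest |ΔΔCt| = 4.53.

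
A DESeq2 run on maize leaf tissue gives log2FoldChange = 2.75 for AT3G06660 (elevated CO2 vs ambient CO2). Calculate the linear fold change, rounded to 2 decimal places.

6.73

Fold change = 2^(2.75) = 6.727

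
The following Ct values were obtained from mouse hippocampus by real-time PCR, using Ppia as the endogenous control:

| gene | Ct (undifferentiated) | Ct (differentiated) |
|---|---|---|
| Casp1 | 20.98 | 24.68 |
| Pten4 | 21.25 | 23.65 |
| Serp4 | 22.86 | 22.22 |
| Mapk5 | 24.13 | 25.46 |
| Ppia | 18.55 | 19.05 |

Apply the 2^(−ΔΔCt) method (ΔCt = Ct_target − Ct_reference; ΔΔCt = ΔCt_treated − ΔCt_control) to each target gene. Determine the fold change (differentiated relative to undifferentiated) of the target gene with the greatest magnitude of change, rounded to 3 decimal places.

0.109

Casp1: ΔΔCt = (24.68−19.05) − (20.98−18.55) = 5.63 − 2.43 = 3.20; fold change = 2^-3.20 = 0.109
Pten4: ΔΔCt = (23.65−19.05) − (21.25−18.55) = 4.60 − 2.70 = 1.90; fold change = 2^-1.90 = 0.268
Serp4: ΔΔCt = (22.22−19.05) − (22.86−18.55) = 3.17 − 4.31 = -1.14; fold change = 2^1.14 = 2.204
Mapk5: ΔΔCt = (25.46−19.05) − (24.13−18.55) = 6.41 − 5.58 = 0.83; fold change = 2^-0.83 = 0.563
Casp1 has the largest |ΔΔCt| = 3.20.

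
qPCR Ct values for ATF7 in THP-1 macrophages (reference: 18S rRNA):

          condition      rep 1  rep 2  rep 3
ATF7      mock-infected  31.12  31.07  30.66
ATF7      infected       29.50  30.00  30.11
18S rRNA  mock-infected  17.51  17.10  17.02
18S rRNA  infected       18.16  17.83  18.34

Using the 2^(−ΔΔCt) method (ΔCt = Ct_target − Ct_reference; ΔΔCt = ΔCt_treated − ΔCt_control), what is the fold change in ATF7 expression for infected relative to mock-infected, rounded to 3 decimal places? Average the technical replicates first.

3.945

Mean Ct: ATF7 mock-infected 30.950; ATF7 infected 29.870; 18S rRNA mock-infected 17.210; 18S rRNA infected 18.110
ΔCt(mock-infected) = 30.950 − 17.210 = 13.740
ΔCt(infected) = 29.870 − 18.110 = 11.760
ΔΔCt = 11.760 − 13.740 = -1.980
Fold change = 2^(−(-1.980)) = 2^1.980 = 3.9449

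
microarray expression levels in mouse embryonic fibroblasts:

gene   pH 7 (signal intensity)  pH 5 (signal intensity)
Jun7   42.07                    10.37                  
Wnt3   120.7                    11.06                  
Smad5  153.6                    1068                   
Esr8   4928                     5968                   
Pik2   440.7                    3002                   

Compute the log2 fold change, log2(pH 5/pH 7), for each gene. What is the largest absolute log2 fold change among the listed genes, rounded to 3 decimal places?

log2(10.37/42.07) = -2.020  (Jun7)
log2(11.06/120.7) = -3.448  (Wnt3)
log2(1068/153.6) = 2.798  (Smad5)
log2(5968/4928) = 0.276  (Esr8)
log2(3002/440.7) = 2.768  (Pik2)
The largest magnitude belongs to Wnt3.

3.448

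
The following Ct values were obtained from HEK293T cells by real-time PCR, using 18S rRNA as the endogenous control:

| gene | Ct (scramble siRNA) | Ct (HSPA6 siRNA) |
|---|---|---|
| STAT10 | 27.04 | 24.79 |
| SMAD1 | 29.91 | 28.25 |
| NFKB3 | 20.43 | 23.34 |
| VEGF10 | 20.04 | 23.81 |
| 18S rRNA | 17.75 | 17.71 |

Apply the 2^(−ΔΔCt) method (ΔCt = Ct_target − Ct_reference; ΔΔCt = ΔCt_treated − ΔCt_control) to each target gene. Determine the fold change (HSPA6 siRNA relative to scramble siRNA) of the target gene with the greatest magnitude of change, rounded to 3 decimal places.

0.071

STAT10: ΔΔCt = (24.79−17.71) − (27.04−17.75) = 7.08 − 9.29 = -2.21; fold change = 2^2.21 = 4.627
SMAD1: ΔΔCt = (28.25−17.71) − (29.91−17.75) = 10.54 − 12.16 = -1.62; fold change = 2^1.62 = 3.074
NFKB3: ΔΔCt = (23.34−17.71) − (20.43−17.75) = 5.63 − 2.68 = 2.95; fold change = 2^-2.95 = 0.129
VEGF10: ΔΔCt = (23.81−17.71) − (20.04−17.75) = 6.10 − 2.29 = 3.81; fold change = 2^-3.81 = 0.071
VEGF10 has the largest |ΔΔCt| = 3.81.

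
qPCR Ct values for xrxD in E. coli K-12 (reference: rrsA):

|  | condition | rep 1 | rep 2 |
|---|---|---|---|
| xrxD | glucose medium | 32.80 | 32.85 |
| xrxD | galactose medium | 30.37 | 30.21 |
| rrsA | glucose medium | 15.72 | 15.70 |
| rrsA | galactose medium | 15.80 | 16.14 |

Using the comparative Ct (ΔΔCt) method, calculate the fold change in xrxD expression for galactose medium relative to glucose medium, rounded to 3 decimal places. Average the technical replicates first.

6.940

Mean Ct: xrxD glucose medium 32.825; xrxD galactose medium 30.290; rrsA glucose medium 15.710; rrsA galactose medium 15.970
ΔCt(glucose medium) = 32.825 − 15.710 = 17.115
ΔCt(galactose medium) = 30.290 − 15.970 = 14.320
ΔΔCt = 14.320 − 17.115 = -2.795
Fold change = 2^(−(-2.795)) = 2^2.795 = 6.9403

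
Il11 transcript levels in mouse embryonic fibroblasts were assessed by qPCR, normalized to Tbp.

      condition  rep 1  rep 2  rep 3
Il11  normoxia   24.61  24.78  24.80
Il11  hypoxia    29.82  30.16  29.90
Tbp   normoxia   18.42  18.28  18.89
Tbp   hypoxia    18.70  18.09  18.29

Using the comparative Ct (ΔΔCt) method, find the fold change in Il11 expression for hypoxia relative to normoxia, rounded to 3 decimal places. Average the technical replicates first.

0.024

Mean Ct: Il11 normoxia 24.730; Il11 hypoxia 29.960; Tbp normoxia 18.530; Tbp hypoxia 18.360
ΔCt(normoxia) = 24.730 − 18.530 = 6.200
ΔCt(hypoxia) = 29.960 − 18.360 = 11.600
ΔΔCt = 11.600 − 6.200 = 5.400
Fold change = 2^(−5.400) = 0.0237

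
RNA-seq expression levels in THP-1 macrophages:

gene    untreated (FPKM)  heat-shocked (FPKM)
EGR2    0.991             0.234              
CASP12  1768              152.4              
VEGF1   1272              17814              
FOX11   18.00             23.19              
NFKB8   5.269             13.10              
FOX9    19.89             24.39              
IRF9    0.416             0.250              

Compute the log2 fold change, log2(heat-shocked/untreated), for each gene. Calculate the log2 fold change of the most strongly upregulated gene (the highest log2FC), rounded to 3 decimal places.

log2(0.234/0.991) = -2.082  (EGR2)
log2(152.4/1768) = -3.536  (CASP12)
log2(17814/1272) = 3.808  (VEGF1)
log2(23.19/18.00) = 0.366  (FOX11)
log2(13.10/5.269) = 1.314  (NFKB8)
log2(24.39/19.89) = 0.294  (FOX9)
log2(0.250/0.416) = -0.735  (IRF9)
VEGF1 is most strongly upregulated.

3.808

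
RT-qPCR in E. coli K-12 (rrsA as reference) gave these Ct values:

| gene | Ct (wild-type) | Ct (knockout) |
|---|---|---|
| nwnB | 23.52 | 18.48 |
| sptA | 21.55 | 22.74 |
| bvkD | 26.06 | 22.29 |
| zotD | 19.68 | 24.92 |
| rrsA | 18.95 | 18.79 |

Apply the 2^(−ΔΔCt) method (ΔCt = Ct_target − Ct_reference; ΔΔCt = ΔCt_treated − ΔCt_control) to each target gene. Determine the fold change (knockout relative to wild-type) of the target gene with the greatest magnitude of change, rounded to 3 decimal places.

nwnB: ΔΔCt = (18.48−18.79) − (23.52−18.95) = -0.31 − 4.57 = -4.88; fold change = 2^4.88 = 29.446
sptA: ΔΔCt = (22.74−18.79) − (21.55−18.95) = 3.95 − 2.60 = 1.35; fold change = 2^-1.35 = 0.392
bvkD: ΔΔCt = (22.29−18.79) − (26.06−18.95) = 3.50 − 7.11 = -3.61; fold change = 2^3.61 = 12.210
zotD: ΔΔCt = (24.92−18.79) − (19.68−18.95) = 6.13 − 0.73 = 5.40; fold change = 2^-5.40 = 0.024
zotD has the largest |ΔΔCt| = 5.40.

0.024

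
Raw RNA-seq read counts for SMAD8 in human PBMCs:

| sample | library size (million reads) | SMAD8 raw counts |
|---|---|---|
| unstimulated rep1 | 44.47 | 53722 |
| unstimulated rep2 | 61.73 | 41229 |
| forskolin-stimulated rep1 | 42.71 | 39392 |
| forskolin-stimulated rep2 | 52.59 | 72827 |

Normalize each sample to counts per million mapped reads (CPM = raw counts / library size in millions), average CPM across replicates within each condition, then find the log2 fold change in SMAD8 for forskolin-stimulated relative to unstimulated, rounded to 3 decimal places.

CPM(unstimulated rep1) = 53722 / 44.47 = 1208.0504
CPM(unstimulated rep2) = 41229 / 61.73 = 667.8924
CPM(forskolin-stimulated rep1) = 39392 / 42.71 = 922.3133
CPM(forskolin-stimulated rep2) = 72827 / 52.59 = 1384.8070
mean CPM(unstimulated) = 937.9714; mean CPM(forskolin-stimulated) = 1153.5601
Fold change = 1153.5601 / 937.9714 = 1.22985
log2(1.22985) = 0.2985

0.298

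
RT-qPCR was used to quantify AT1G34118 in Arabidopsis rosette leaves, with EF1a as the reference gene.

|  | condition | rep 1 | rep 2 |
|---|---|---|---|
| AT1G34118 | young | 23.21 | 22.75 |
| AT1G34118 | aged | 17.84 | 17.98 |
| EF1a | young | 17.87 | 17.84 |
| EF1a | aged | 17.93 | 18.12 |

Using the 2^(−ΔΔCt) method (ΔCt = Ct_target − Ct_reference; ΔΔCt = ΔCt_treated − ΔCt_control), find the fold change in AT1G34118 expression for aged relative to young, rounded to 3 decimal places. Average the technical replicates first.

37.792

Mean Ct: AT1G34118 young 22.980; AT1G34118 aged 17.910; EF1a young 17.855; EF1a aged 18.025
ΔCt(young) = 22.980 − 17.855 = 5.125
ΔCt(aged) = 17.910 − 18.025 = -0.115
ΔΔCt = -0.115 − 5.125 = -5.240
Fold change = 2^(−(-5.240)) = 2^5.240 = 37.7918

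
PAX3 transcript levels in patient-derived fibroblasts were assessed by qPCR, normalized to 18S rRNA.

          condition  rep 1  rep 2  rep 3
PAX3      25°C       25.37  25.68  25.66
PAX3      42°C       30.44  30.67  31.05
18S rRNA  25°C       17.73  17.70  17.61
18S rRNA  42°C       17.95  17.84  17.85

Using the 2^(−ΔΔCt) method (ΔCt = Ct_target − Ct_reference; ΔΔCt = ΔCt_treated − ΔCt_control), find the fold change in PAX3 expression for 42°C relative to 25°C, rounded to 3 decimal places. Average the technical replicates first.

0.032

Mean Ct: PAX3 25°C 25.570; PAX3 42°C 30.720; 18S rRNA 25°C 17.680; 18S rRNA 42°C 17.880
ΔCt(25°C) = 25.570 − 17.680 = 7.890
ΔCt(42°C) = 30.720 − 17.880 = 12.840
ΔΔCt = 12.840 − 7.890 = 4.950
Fold change = 2^(−4.950) = 0.0324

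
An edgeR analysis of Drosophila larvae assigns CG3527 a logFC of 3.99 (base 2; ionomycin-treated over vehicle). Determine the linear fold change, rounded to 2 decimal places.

15.89

Fold change = 2^(3.99) = 15.889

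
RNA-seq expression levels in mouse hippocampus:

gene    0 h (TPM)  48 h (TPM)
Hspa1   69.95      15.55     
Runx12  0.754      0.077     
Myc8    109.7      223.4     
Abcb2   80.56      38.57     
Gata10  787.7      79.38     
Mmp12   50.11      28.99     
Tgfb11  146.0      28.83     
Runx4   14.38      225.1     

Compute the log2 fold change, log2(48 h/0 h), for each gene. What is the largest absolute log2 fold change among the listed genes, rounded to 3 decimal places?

log2(15.55/69.95) = -2.169  (Hspa1)
log2(0.077/0.754) = -3.292  (Runx12)
log2(223.4/109.7) = 1.026  (Myc8)
log2(38.57/80.56) = -1.063  (Abcb2)
log2(79.38/787.7) = -3.311  (Gata10)
log2(28.99/50.11) = -0.790  (Mmp12)
log2(28.83/146.0) = -2.340  (Tgfb11)
log2(225.1/14.38) = 3.968  (Runx4)
The largest magnitude belongs to Runx4.

3.968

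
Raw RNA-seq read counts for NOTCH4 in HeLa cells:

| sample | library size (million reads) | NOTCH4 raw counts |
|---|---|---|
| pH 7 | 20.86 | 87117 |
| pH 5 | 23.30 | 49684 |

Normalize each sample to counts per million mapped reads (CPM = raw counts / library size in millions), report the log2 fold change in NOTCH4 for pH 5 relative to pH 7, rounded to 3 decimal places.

-0.970

CPM(pH 7) = 87117 / 20.86 = 4176.2704
CPM(pH 5) = 49684 / 23.30 = 2132.3605
Fold change = 2132.3605 / 4176.2704 = 0.51059
log2(0.51059) = -0.9698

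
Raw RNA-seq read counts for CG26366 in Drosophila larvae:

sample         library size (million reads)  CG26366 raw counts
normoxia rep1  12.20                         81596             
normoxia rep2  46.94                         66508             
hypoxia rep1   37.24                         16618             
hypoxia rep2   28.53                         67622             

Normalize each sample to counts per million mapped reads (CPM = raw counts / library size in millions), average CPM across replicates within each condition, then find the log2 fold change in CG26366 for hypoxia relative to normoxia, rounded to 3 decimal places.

CPM(normoxia rep1) = 81596 / 12.20 = 6688.1967
CPM(normoxia rep2) = 66508 / 46.94 = 1416.8726
CPM(hypoxia rep1) = 16618 / 37.24 = 446.2406
CPM(hypoxia rep2) = 67622 / 28.53 = 2370.2068
mean CPM(normoxia) = 4052.5347; mean CPM(hypoxia) = 1408.2237
Fold change = 1408.2237 / 4052.5347 = 0.34749
log2(0.34749) = -1.5249

-1.525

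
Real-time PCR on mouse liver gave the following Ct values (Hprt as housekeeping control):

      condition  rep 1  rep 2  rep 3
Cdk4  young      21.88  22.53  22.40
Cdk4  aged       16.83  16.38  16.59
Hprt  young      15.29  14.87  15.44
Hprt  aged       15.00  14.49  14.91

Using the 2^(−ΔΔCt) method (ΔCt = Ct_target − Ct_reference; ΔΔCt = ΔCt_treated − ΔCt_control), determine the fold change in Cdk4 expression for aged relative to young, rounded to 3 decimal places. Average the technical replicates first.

Mean Ct: Cdk4 young 22.270; Cdk4 aged 16.600; Hprt young 15.200; Hprt aged 14.800
ΔCt(young) = 22.270 − 15.200 = 7.070
ΔCt(aged) = 16.600 − 14.800 = 1.800
ΔΔCt = 1.800 − 7.070 = -5.270
Fold change = 2^(−(-5.270)) = 2^5.270 = 38.5859

38.586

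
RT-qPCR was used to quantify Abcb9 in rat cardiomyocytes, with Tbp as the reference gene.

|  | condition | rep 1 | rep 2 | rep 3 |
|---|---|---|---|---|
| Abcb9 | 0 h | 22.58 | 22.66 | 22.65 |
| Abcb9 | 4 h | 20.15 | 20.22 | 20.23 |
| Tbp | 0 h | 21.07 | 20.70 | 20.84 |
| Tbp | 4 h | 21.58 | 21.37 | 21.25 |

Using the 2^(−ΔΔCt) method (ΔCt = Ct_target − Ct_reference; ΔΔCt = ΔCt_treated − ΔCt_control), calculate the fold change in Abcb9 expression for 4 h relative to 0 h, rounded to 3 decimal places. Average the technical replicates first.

Mean Ct: Abcb9 0 h 22.630; Abcb9 4 h 20.200; Tbp 0 h 20.870; Tbp 4 h 21.400
ΔCt(0 h) = 22.630 − 20.870 = 1.760
ΔCt(4 h) = 20.200 − 21.400 = -1.200
ΔΔCt = -1.200 − 1.760 = -2.960
Fold change = 2^(−(-2.960)) = 2^2.960 = 7.7812

7.781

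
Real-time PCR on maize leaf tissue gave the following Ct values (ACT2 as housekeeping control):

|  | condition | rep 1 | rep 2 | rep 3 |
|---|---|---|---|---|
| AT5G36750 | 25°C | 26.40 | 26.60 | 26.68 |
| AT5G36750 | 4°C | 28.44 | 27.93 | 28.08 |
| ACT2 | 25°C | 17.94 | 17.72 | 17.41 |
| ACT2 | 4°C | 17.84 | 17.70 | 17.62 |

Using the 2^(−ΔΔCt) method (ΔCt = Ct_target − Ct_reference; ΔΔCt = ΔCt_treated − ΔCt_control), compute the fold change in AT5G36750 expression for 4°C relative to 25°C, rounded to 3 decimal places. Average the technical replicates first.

Mean Ct: AT5G36750 25°C 26.560; AT5G36750 4°C 28.150; ACT2 25°C 17.690; ACT2 4°C 17.720
ΔCt(25°C) = 26.560 − 17.690 = 8.870
ΔCt(4°C) = 28.150 − 17.720 = 10.430
ΔΔCt = 10.430 − 8.870 = 1.560
Fold change = 2^(−1.560) = 0.3392

0.339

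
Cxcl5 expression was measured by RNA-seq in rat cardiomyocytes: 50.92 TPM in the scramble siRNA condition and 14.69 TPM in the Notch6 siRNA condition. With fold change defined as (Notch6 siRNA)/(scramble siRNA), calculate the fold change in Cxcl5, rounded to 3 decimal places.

Fold change = 14.69 / 50.92 = 0.2885
Cxcl5 is downregulated.

0.288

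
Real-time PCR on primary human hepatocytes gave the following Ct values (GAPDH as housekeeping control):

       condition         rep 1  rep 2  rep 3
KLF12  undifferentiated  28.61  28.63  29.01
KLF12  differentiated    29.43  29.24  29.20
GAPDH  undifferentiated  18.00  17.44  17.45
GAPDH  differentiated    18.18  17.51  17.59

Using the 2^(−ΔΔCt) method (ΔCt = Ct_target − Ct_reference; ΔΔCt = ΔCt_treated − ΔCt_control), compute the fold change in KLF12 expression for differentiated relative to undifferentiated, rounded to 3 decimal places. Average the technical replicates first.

Mean Ct: KLF12 undifferentiated 28.750; KLF12 differentiated 29.290; GAPDH undifferentiated 17.630; GAPDH differentiated 17.760
ΔCt(undifferentiated) = 28.750 − 17.630 = 11.120
ΔCt(differentiated) = 29.290 − 17.760 = 11.530
ΔΔCt = 11.530 − 11.120 = 0.410
Fold change = 2^(−0.410) = 0.7526

0.753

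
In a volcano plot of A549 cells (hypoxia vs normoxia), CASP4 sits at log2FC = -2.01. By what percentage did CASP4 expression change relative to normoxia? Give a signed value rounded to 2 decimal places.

Fold change = 2^(-2.01) = 0.2483
Percent change = (FC − 1) × 100% = (0.2483 − 1) × 100 = -75.17%

-75.17%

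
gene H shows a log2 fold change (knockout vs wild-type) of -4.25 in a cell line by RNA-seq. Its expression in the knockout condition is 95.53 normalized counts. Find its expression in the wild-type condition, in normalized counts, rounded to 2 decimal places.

Fold change = 2^(-4.25) = 0.0526
wild-type expression = 95.53 / 0.0526 = 1817.68

1817.68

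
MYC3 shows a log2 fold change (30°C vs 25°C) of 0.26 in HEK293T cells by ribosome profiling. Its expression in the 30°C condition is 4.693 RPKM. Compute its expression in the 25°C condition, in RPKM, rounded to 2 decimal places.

3.92

Fold change = 2^(0.26) = 1.1975
25°C expression = 4.693 / 1.1975 = 3.92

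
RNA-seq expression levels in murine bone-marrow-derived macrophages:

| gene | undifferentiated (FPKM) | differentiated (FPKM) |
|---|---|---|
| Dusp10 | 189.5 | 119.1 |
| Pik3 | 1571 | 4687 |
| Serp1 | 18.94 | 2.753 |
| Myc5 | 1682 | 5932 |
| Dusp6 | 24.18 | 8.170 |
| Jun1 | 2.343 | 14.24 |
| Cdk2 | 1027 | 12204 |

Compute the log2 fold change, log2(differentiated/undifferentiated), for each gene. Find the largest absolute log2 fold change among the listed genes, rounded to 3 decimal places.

3.571

log2(119.1/189.5) = -0.670  (Dusp10)
log2(4687/1571) = 1.577  (Pik3)
log2(2.753/18.94) = -2.782  (Serp1)
log2(5932/1682) = 1.818  (Myc5)
log2(8.170/24.18) = -1.565  (Dusp6)
log2(14.24/2.343) = 2.604  (Jun1)
log2(12204/1027) = 3.571  (Cdk2)
The largest magnitude belongs to Cdk2.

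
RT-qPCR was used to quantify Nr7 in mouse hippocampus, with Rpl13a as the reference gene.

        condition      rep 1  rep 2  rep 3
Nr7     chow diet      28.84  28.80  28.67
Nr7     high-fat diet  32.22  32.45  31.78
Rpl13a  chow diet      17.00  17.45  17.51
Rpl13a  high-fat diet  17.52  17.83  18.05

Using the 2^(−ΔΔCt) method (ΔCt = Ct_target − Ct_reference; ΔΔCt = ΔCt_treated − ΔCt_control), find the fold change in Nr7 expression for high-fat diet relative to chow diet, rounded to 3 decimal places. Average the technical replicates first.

Mean Ct: Nr7 chow diet 28.770; Nr7 high-fat diet 32.150; Rpl13a chow diet 17.320; Rpl13a high-fat diet 17.800
ΔCt(chow diet) = 28.770 − 17.320 = 11.450
ΔCt(high-fat diet) = 32.150 − 17.800 = 14.350
ΔΔCt = 14.350 − 11.450 = 2.900
Fold change = 2^(−2.900) = 0.1340

0.134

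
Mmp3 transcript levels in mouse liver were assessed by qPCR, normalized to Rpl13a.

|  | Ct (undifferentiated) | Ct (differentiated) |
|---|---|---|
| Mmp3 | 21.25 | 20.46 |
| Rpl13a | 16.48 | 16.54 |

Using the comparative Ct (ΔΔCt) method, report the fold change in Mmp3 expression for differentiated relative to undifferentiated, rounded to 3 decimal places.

ΔCt(undifferentiated) = 21.250 − 16.480 = 4.770
ΔCt(differentiated) = 20.460 − 16.540 = 3.920
ΔΔCt = 3.920 − 4.770 = -0.850
Fold change = 2^(−(-0.850)) = 2^0.850 = 1.8025

1.803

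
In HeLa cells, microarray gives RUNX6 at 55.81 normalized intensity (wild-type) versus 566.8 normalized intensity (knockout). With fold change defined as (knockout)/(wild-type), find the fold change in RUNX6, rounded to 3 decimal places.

Fold change = 566.8 / 55.81 = 10.1559
RUNX6 is upregulated.

10.156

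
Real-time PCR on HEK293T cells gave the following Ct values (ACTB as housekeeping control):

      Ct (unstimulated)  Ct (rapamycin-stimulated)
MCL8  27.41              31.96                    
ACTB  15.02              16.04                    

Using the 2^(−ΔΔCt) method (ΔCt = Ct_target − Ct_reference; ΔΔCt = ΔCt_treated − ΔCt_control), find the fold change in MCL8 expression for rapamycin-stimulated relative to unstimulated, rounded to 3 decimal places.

0.087

ΔCt(unstimulated) = 27.410 − 15.020 = 12.390
ΔCt(rapamycin-stimulated) = 31.960 − 16.040 = 15.920
ΔΔCt = 15.920 − 12.390 = 3.530
Fold change = 2^(−3.530) = 0.0866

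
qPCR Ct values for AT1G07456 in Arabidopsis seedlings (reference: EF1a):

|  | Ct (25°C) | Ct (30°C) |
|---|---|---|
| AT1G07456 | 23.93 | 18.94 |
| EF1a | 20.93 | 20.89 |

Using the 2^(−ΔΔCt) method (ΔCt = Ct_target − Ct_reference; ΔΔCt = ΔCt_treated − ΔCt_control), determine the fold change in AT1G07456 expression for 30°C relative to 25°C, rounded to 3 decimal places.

30.910

ΔCt(25°C) = 23.930 − 20.930 = 3.000
ΔCt(30°C) = 18.940 − 20.890 = -1.950
ΔΔCt = -1.950 − 3.000 = -4.950
Fold change = 2^(−(-4.950)) = 2^4.950 = 30.9100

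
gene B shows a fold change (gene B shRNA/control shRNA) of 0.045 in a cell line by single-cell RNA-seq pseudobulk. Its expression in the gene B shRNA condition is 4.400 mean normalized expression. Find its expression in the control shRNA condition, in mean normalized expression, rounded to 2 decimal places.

97.78

control shRNA expression = 4.400 / 0.045 = 97.78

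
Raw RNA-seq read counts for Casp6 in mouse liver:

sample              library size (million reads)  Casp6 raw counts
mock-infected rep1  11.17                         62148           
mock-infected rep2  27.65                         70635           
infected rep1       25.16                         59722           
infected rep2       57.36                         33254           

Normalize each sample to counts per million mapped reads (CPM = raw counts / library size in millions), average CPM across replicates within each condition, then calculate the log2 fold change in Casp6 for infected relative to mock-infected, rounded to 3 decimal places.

-1.459

CPM(mock-infected rep1) = 62148 / 11.17 = 5563.8317
CPM(mock-infected rep2) = 70635 / 27.65 = 2554.6112
CPM(infected rep1) = 59722 / 25.16 = 2373.6884
CPM(infected rep2) = 33254 / 57.36 = 579.7420
mean CPM(mock-infected) = 4059.2215; mean CPM(infected) = 1476.7152
Fold change = 1476.7152 / 4059.2215 = 0.36379
log2(0.36379) = -1.4588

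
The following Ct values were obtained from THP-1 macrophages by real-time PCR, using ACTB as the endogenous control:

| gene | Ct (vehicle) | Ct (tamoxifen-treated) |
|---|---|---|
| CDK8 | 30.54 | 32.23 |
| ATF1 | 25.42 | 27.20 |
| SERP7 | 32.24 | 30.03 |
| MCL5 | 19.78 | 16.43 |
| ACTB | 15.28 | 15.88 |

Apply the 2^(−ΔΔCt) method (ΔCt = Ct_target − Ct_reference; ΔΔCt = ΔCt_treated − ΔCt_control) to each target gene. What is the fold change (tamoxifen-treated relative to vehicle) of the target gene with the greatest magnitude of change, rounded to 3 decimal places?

CDK8: ΔΔCt = (32.23−15.88) − (30.54−15.28) = 16.35 − 15.26 = 1.09; fold change = 2^-1.09 = 0.470
ATF1: ΔΔCt = (27.20−15.88) − (25.42−15.28) = 11.32 − 10.14 = 1.18; fold change = 2^-1.18 = 0.441
SERP7: ΔΔCt = (30.03−15.88) − (32.24−15.28) = 14.15 − 16.96 = -2.81; fold change = 2^2.81 = 7.013
MCL5: ΔΔCt = (16.43−15.88) − (19.78−15.28) = 0.55 − 4.50 = -3.95; fold change = 2^3.95 = 15.455
MCL5 has the largest |ΔΔCt| = 3.95.

15.455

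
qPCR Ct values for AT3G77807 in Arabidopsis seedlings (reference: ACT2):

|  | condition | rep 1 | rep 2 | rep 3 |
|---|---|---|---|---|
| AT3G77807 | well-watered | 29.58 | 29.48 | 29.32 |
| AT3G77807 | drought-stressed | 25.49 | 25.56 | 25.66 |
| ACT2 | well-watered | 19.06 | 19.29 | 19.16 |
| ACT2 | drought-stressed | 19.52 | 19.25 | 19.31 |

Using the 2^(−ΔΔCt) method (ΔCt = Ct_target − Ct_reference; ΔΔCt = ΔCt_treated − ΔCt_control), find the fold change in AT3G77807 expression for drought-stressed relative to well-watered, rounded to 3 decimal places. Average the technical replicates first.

Mean Ct: AT3G77807 well-watered 29.460; AT3G77807 drought-stressed 25.570; ACT2 well-watered 19.170; ACT2 drought-stressed 19.360
ΔCt(well-watered) = 29.460 − 19.170 = 10.290
ΔCt(drought-stressed) = 25.570 − 19.360 = 6.210
ΔΔCt = 6.210 − 10.290 = -4.080
Fold change = 2^(−(-4.080)) = 2^4.080 = 16.9123

16.912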